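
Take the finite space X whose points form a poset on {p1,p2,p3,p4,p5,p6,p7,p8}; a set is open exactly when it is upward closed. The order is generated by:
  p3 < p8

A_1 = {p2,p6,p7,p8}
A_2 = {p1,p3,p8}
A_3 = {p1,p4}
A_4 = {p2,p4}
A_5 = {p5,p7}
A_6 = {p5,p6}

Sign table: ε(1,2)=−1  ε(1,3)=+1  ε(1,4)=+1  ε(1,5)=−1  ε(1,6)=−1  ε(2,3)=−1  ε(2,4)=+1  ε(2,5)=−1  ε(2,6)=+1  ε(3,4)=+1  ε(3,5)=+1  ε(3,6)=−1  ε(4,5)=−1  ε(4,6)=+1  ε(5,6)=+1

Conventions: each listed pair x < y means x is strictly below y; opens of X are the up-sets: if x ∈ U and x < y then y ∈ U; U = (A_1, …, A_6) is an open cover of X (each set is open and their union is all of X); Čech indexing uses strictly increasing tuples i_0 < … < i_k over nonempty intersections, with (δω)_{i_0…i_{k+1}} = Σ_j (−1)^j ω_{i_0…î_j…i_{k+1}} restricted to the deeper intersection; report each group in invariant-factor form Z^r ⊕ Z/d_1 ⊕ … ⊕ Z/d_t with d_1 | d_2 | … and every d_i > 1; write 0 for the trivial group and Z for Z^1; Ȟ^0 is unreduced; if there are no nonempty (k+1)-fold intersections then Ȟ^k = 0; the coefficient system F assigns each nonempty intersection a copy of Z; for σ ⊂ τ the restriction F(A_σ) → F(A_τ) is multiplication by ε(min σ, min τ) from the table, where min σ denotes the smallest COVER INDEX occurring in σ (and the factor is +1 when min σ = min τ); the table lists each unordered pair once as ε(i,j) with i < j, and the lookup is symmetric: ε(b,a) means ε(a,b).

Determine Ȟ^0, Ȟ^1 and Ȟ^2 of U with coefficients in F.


nonempty overlaps:
  A12={p8} A14={p2} A15={p7} A16={p6} A23={p1} A34={p4} A56={p5}
C dims 6,7; δ0: rk 5, SNF 1^5
degree 0: 6−5−0 = 1 → Ȟ^0 ≅ Z
degree 1: 7−0−5 = 2 → Ȟ^1 ≅ Z^2
degree 2: 0−0−0 = 0 → Ȟ^2 ≅ 0

Ȟ^0 = Z,  Ȟ^1 = Z^2,  Ȟ^2 = 0


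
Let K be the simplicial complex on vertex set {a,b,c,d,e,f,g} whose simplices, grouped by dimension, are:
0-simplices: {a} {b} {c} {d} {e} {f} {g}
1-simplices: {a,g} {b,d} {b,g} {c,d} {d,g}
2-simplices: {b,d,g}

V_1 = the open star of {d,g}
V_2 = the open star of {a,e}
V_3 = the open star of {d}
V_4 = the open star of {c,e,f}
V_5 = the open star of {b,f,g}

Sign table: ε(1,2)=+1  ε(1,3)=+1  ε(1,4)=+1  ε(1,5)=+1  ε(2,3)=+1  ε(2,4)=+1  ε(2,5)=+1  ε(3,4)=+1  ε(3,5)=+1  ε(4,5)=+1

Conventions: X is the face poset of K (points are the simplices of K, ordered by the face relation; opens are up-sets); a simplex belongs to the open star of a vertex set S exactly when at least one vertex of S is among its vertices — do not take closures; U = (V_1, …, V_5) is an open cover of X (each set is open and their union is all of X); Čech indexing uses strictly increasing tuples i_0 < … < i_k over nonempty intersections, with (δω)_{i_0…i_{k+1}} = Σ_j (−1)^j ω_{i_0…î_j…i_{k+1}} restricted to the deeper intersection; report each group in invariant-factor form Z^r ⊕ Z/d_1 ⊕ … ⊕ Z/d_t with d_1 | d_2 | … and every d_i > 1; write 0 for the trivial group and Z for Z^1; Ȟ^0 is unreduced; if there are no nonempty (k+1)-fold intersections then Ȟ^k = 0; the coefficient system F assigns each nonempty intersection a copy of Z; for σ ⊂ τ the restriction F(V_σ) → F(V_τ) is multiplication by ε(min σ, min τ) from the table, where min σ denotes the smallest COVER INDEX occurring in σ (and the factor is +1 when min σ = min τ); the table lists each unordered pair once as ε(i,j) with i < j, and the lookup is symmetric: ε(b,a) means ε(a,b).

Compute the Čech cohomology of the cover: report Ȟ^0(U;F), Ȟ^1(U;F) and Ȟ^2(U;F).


nonempty intersections:
  V1={{d},{g},{a,g},{b,d},{b,g},{c,d},{d,g},{b,d,g}} V2={{a},{e},{a,g}} V3={{d},{b,d},{c,d},{d,g},{b,d,g}} V4={{c},{e},{f},{c,d}} V5={{b},{f},{g},{a,g},{b,d},{b,g},{d,g},{b,d,g}}
  V12={{a,g}} V13={{d},{b,d},{c,d},{d,g},{b,d,g}} V14={{c,d}} V15={{g},{a,g},{b,d},{b,g},{d,g},{b,d,g}} V24={{e}} V25={{a,g}} V34={{c,d}} V35={{b,d},{d,g},{b,d,g}} V45={{f}}
  V125={{a,g}} V134={{c,d}} V135={{b,d},{d,g},{b,d,g}}
C dims 5,9,3; δ0: rk 4, SNF 1^4; δ1: rk 3, SNF 1^3
Ȟ^0: (5−4)−0=1 ⇒ Z
Ȟ^1: (9−3)−4=2 ⇒ Z^2
Ȟ^2: (3−0)−3=0 ⇒ 0

Ȟ^0(U;F) ≅ Z,  Ȟ^1(U;F) ≅ Z^2,  Ȟ^2(U;F) ≅ 0


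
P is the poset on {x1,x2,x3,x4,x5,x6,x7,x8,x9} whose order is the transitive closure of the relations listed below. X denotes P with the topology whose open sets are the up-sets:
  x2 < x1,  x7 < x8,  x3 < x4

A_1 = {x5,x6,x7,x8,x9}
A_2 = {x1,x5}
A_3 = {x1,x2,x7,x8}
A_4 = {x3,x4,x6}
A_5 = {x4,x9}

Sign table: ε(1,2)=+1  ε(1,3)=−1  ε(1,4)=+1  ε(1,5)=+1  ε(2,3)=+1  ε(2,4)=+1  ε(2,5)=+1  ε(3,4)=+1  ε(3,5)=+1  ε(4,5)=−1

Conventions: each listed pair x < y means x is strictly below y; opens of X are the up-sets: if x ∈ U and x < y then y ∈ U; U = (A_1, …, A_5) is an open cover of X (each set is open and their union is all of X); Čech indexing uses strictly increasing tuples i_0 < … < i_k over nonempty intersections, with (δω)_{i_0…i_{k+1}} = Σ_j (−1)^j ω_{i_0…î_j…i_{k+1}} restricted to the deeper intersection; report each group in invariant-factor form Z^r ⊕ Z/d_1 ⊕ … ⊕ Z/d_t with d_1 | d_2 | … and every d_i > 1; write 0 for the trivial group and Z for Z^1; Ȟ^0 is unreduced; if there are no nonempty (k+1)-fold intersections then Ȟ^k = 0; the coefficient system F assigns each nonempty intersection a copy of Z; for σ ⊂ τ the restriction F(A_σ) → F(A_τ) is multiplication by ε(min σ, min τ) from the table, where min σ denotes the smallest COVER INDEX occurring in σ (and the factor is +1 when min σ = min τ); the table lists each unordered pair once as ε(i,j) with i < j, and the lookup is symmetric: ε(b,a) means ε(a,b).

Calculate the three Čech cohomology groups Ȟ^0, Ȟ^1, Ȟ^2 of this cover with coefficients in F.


nonempty intersections:
  A12={x5} A13={x7,x8} A14={x6} A15={x9} A23={x1} A45={x4}
C dims 5,6; δ0: rk 5, SNF 1^4·2
Ȟ^0: (5−5)−0=0 ⇒ 0
Ȟ^1: (6−0)−5=1 plus torsion [2] ⇒ Z ⊕ Z/2
Ȟ^2: (0−0)−0=0 ⇒ 0

Ȟ^0 ≅ 0, Ȟ^1 ≅ Z ⊕ Z/2 and Ȟ^2 ≅ 0


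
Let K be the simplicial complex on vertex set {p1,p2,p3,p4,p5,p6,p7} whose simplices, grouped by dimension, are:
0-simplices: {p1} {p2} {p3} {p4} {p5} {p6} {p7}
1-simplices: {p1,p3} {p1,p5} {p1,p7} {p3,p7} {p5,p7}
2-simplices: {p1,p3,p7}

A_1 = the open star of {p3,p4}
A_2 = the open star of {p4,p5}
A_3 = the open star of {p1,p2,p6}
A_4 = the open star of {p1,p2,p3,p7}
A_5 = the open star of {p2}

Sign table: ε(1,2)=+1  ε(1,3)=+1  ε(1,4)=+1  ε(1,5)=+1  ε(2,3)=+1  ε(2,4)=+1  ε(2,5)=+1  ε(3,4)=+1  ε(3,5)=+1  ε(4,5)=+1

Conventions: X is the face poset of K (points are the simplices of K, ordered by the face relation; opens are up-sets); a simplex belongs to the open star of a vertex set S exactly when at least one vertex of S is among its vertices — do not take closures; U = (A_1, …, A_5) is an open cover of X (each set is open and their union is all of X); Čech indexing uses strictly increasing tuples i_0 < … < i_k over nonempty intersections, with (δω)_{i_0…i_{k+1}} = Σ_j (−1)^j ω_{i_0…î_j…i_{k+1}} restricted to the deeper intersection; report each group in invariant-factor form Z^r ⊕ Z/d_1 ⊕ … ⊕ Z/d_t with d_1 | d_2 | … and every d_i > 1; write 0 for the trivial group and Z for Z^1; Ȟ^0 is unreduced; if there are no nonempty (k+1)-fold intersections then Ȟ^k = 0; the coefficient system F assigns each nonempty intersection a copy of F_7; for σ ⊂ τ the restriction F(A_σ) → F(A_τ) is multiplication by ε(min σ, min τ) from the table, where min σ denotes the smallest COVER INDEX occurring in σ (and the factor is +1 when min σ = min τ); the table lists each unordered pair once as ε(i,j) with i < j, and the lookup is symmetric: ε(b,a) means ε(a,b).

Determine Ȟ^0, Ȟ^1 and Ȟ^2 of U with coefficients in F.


nonempty overlaps:
  A1={{p3},{p4},{p1,p3},{p3,p7},{p1,p3,p7}} A2={{p4},{p5},{p1,p5},{p5,p7}} A3={{p1},{p2},{p6},{p1,p3},{p1,p5},{p1,p7},{p1,p3,p7}} A4={{p1},{p2},{p3},{p7},{p1,p3},{p1,p5},{p1,p7},{p3,p7},{p5,p7},{p1,p3,p7}} A5={{p2}}
  A12={{p4}} A13={{p1,p3},{p1,p3,p7}} A14={{p3},{p1,p3},{p3,p7},{p1,p3,p7}} A23={{p1,p5}} A24={{p1,p5},{p5,p7}} A34={{p1},{p2},{p1,p3},{p1,p5},{p1,p7},{p1,p3,p7}} A35={{p2}} A45={{p2}}
  A134={{p1,p3},{p1,p3,p7}} A234={{p1,p5}} A345={{p2}}
C dims 5,8,3; δ0: rk_F7 4; δ1: rk_F7 3
degree 0: 5−4−0 = 1 → Ȟ^0 ≅ Z/7
degree 1: 8−3−4 = 1 → Ȟ^1 ≅ Z/7
degree 2: 3−0−3 = 0 → Ȟ^2 ≅ 0

Ȟ^0 ≅ Z/7,  Ȟ^1 ≅ Z/7,  Ȟ^2 ≅ 0


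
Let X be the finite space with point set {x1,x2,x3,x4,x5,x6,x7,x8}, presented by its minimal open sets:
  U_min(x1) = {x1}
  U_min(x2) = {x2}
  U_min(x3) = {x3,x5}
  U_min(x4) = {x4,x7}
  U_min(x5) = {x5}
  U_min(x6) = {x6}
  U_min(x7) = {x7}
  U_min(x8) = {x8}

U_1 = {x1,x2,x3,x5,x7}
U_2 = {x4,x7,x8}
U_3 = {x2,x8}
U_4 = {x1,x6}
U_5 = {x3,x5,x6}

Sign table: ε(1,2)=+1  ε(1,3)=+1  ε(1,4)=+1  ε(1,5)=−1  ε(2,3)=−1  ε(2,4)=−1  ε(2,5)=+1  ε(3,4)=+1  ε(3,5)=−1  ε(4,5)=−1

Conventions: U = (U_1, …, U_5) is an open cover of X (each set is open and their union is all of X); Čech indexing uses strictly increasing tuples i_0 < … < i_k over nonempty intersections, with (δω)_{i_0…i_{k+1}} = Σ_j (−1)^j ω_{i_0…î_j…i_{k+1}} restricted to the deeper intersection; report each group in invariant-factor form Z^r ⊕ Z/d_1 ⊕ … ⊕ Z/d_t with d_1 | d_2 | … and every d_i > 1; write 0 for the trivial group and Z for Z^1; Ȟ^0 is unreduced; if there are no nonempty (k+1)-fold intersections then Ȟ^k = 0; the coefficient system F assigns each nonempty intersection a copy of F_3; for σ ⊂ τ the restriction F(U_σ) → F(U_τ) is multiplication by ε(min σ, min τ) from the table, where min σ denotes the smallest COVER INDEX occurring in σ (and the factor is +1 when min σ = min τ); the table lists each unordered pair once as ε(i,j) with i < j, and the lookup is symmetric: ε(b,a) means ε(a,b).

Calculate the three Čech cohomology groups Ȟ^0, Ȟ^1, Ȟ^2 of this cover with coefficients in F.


Ȟ^0(U;F) ≅ 0; Ȟ^1(U;F) ≅ Z/3; Ȟ^2(U;F) ≅ 0

nonempty overlaps:
  U12={x7} U13={x2} U14={x1} U15={x3,x5} U23={x8} U45={x6}
C dims 5,6; δ0: rk_F3 5
degree 0: 5−5−0 = 0 → Ȟ^0 ≅ 0
degree 1: 6−0−5 = 1 → Ȟ^1 ≅ Z/3
degree 2: 0−0−0 = 0 → Ȟ^2 ≅ 0


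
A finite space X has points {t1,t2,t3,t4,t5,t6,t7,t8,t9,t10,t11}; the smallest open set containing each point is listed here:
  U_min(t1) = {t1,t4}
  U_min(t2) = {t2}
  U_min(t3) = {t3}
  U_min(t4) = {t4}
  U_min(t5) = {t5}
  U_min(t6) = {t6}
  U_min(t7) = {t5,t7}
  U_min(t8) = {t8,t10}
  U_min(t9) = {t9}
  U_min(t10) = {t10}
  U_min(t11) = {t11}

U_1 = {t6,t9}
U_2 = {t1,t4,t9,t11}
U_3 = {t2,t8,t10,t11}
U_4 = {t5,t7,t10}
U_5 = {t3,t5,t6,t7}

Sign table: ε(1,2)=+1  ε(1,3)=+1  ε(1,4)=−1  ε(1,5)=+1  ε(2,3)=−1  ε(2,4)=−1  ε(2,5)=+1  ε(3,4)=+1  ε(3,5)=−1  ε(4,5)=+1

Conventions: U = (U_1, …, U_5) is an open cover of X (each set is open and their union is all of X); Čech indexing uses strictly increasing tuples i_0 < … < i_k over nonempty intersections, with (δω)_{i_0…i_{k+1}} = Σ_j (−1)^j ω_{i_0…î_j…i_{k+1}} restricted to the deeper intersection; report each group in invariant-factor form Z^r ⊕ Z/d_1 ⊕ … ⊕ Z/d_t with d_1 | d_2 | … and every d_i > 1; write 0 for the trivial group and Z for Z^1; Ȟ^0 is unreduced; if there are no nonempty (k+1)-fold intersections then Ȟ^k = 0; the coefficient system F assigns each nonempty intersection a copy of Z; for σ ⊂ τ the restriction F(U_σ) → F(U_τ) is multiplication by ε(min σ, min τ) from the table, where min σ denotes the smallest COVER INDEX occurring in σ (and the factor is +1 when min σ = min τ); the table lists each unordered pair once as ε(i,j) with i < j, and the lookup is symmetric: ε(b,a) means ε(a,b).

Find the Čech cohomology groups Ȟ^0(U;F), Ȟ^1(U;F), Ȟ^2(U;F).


cover nerve:
  U12={t9} U15={t6} U23={t11} U34={t10} U45={t5,t7}
C dims 5,5; δ0: rk 5, SNF 1^4·2
Ȟ^0: (5−5)−0=0 ⇒ 0
Ȟ^1: (5−0)−5=0 plus torsion [2] ⇒ Z/2
Ȟ^2: (0−0)−0=0 ⇒ 0

Ȟ^0(U;F) ≅ 0, Ȟ^1(U;F) ≅ Z/2, Ȟ^2(U;F) ≅ 0


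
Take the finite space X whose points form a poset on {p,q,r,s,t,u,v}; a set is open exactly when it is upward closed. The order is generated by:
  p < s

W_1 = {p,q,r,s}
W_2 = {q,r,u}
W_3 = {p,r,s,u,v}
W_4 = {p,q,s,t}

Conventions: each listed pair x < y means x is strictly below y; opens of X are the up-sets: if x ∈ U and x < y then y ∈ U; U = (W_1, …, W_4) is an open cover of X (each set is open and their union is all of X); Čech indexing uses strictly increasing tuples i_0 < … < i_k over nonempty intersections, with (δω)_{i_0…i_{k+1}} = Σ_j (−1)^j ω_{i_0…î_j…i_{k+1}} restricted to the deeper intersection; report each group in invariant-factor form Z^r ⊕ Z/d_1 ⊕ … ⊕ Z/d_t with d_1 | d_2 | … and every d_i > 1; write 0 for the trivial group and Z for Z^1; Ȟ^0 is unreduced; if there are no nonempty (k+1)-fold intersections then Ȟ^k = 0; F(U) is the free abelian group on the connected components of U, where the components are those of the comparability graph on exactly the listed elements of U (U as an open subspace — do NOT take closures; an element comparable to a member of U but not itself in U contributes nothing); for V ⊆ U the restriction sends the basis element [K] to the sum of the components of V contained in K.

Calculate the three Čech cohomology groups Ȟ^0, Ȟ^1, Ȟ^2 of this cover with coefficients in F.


nerve of the cover:
  W12={q,r} W13={p,r,s} W14={p,q,s} W23={r,u} W24={q} W34={p,s}
  W123={r} W124={q} W134={p,s}
components per intersection:
  W1: {p,s} {q} {r}
  W2: {q} {r} {u}
  W3: {p,s} {r} {u} {v}
  W4: {p,s} {q} {t}
  W12: {q} {r}
  W13: {p,s} {r}
  W14: {p,s} {q}
  W23: {r} {u}
  W24: {q}
  W34: {p,s}
  W123: {r}
  W124: {q}
  W134: {p,s}
C dims 13,10,3; δ0: rk 7, SNF 1^7; δ1: rk 3, SNF 1^3
Ȟ^0 = (13 − 7) − 0 = 6, so Ȟ^0 ≅ Z^6
Ȟ^1 = (10 − 3) − 7 = 0, so Ȟ^1 ≅ 0
Ȟ^2 = (3 − 0) − 3 = 0, so Ȟ^2 ≅ 0

Ȟ^0 ≅ Z^6, Ȟ^1 ≅ 0 and Ȟ^2 ≅ 0


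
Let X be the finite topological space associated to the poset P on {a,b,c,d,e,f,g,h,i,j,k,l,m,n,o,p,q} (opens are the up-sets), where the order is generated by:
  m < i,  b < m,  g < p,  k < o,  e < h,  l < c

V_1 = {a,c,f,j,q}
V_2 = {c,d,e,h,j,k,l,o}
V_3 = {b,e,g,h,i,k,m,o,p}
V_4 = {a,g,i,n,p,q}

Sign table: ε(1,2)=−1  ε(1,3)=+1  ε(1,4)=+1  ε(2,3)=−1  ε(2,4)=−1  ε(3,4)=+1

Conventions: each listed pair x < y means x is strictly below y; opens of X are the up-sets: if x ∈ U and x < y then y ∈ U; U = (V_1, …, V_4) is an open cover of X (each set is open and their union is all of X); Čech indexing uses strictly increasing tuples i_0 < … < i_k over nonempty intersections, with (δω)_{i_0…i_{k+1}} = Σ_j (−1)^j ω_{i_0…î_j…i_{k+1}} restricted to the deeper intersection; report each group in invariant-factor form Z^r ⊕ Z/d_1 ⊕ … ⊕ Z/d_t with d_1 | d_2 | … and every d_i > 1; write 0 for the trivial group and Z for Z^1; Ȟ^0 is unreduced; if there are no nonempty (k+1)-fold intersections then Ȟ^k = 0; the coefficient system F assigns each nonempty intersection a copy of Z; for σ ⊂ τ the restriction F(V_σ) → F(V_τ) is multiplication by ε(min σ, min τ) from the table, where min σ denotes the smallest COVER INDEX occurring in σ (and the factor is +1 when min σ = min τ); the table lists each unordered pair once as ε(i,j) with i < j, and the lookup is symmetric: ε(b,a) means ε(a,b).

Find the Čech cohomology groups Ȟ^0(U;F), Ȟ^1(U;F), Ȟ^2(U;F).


Ȟ^0(U;F) ≅ Z, Ȟ^1(U;F) ≅ Z and Ȟ^2(U;F) ≅ 0

cover nerve:
  V12={c,j} V14={a,q} V23={e,h,k,o} V34={g,i,p}
C dims 4,4; δ0: rk 3, SNF 1^3
Ȟ^0: (4−3)−0=1 ⇒ Z
Ȟ^1: (4−0)−3=1 ⇒ Z
Ȟ^2: (0−0)−0=0 ⇒ 0


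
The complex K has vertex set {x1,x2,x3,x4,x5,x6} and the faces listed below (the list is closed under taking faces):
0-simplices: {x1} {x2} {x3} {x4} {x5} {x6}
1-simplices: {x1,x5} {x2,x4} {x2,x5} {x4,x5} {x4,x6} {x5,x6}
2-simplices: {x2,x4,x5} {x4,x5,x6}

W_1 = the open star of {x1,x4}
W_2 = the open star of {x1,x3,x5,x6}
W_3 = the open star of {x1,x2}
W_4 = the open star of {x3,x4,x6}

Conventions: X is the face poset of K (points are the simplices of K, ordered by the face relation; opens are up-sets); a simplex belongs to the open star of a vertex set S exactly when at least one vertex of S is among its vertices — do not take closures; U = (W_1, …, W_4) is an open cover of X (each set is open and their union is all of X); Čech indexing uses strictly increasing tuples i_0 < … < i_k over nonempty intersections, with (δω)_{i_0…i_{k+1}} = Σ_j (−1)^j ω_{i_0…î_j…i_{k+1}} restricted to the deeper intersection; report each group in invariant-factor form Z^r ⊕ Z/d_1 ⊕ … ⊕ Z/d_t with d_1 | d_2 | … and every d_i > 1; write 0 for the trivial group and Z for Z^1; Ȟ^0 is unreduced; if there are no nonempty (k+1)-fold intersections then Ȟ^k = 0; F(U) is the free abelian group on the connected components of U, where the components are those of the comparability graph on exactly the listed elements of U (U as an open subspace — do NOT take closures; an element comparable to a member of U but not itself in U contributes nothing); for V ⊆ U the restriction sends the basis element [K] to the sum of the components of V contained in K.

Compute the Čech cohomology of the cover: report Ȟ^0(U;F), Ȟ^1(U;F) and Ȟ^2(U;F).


Ȟ^0(U;F) ≅ Z^2; Ȟ^1(U;F) ≅ 0; Ȟ^2(U;F) ≅ 0

nerve of the cover:
  W1={{x1},{x4},{x1,x5},{x2,x4},{x4,x5},{x4,x6},{x2,x4,x5},{x4,x5,x6}} W2={{x1},{x3},{x5},{x6},{x1,x5},{x2,x5},{x4,x5},{x4,x6},{x5,x6},{x2,x4,x5},{x4,x5,x6}} W3={{x1},{x2},{x1,x5},{x2,x4},{x2,x5},{x2,x4,x5}} W4={{x3},{x4},{x6},{x2,x4},{x4,x5},{x4,x6},{x5,x6},{x2,x4,x5},{x4,x5,x6}}
  W12={{x1},{x1,x5},{x4,x5},{x4,x6},{x2,x4,x5},{x4,x5,x6}} W13={{x1},{x1,x5},{x2,x4},{x2,x4,x5}} W14={{x4},{x2,x4},{x4,x5},{x4,x6},{x2,x4,x5},{x4,x5,x6}} W23={{x1},{x1,x5},{x2,x5},{x2,x4,x5}} W24={{x3},{x6},{x4,x5},{x4,x6},{x5,x6},{x2,x4,x5},{x4,x5,x6}} W34={{x2,x4},{x2,x4,x5}}
  W123={{x1},{x1,x5},{x2,x4,x5}} W124={{x4,x5},{x4,x6},{x2,x4,x5},{x4,x5,x6}} W134={{x2,x4},{x2,x4,x5}} W234={{x2,x4,x5}}
  W1234={{x2,x4,x5}}
components per intersection:
  W1: {{x1},{x1,x5}} {{x4},{x2,x4},{x4,x5},{x4,x6},{x2,x4,x5},{x4,x5,x6}}
  W2: {{x1},{x5},{x6},{x1,x5},{x2,x5},{x4,x5},{x4,x6},{x5,x6},{x2,x4,x5},{x4,x5,x6}} {{x3}}
  W3: {{x1},{x1,x5}} {{x2},{x2,x4},{x2,x5},{x2,x4,x5}}
  W4: {{x3}} {{x4},{x6},{x2,x4},{x4,x5},{x4,x6},{x5,x6},{x2,x4,x5},{x4,x5,x6}}
  W12: {{x1},{x1,x5}} {{x4,x5},{x4,x6},{x2,x4,x5},{x4,x5,x6}}
  W13: {{x1},{x1,x5}} {{x2,x4},{x2,x4,x5}}
  W14: {{x4},{x2,x4},{x4,x5},{x4,x6},{x2,x4,x5},{x4,x5,x6}}
  W23: {{x1},{x1,x5}} {{x2,x5},{x2,x4,x5}}
  W24: {{x3}} {{x6},{x4,x5},{x4,x6},{x5,x6},{x2,x4,x5},{x4,x5,x6}}
  W34: {{x2,x4},{x2,x4,x5}}
  W123: {{x1},{x1,x5}} {{x2,x4,x5}}
  W124: {{x4,x5},{x4,x6},{x2,x4,x5},{x4,x5,x6}}
  W134: {{x2,x4},{x2,x4,x5}}
  W234: {{x2,x4,x5}}
  W1234: {{x2,x4,x5}}
C dims 8,10,5,1; δ0: rk 6, SNF 1^6; δ1: rk 4, SNF 1^4; δ2: rk 1, SNF 1^1
Ȟ^0 = (8 − 6) − 0 = 2, so Ȟ^0 ≅ Z^2
Ȟ^1 = (10 − 4) − 6 = 0, so Ȟ^1 ≅ 0
Ȟ^2 = (5 − 1) − 4 = 0, so Ȟ^2 ≅ 0


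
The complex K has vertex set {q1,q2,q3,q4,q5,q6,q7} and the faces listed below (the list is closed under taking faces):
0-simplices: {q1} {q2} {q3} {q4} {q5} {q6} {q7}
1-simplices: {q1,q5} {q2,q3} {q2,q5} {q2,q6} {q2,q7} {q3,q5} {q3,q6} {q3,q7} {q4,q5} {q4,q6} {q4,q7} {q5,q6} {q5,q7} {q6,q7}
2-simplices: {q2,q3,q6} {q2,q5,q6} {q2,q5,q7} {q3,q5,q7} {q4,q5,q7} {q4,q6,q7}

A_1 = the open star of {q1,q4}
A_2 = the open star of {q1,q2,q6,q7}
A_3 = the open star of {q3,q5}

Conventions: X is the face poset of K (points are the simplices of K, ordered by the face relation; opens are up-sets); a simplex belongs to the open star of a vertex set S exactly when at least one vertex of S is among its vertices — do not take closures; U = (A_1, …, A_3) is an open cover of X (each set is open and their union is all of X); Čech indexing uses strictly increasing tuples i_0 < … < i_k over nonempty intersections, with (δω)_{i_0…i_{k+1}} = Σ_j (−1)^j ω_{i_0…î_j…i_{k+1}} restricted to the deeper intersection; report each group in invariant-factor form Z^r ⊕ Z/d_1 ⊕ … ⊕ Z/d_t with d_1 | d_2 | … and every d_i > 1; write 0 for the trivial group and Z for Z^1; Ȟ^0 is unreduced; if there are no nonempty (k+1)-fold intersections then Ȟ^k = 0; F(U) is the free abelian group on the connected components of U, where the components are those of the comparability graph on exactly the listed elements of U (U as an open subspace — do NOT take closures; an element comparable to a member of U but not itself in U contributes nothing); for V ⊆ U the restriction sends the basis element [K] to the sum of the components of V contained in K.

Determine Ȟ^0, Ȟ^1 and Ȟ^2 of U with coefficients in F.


Ȟ^0(U;F) ≅ Z,  Ȟ^1(U;F) ≅ Z,  Ȟ^2(U;F) ≅ 0

nerve simplices:
  A1={{q1},{q4},{q1,q5},{q4,q5},{q4,q6},{q4,q7},{q4,q5,q7},{q4,q6,q7}} A2={{q1},{q2},{q6},{q7},{q1,q5},{q2,q3},{q2,q5},{q2,q6},{q2,q7},{q3,q6},{q3,q7},{q4,q6},{q4,q7},{q5,q6},{q5,q7},{q6,q7},{q2,q3,q6},{q2,q5,q6},{q2,q5,q7},{q3,q5,q7},{q4,q5,q7},{q4,q6,q7}} A3={{q3},{q5},{q1,q5},{q2,q3},{q2,q5},{q3,q5},{q3,q6},{q3,q7},{q4,q5},{q5,q6},{q5,q7},{q2,q3,q6},{q2,q5,q6},{q2,q5,q7},{q3,q5,q7},{q4,q5,q7}}
  A12={{q1},{q1,q5},{q4,q6},{q4,q7},{q4,q5,q7},{q4,q6,q7}} A13={{q1,q5},{q4,q5},{q4,q5,q7}} A23={{q1,q5},{q2,q3},{q2,q5},{q3,q6},{q3,q7},{q5,q6},{q5,q7},{q2,q3,q6},{q2,q5,q6},{q2,q5,q7},{q3,q5,q7},{q4,q5,q7}}
  A123={{q1,q5},{q4,q5,q7}}
components per intersection:
  A1: {{q1},{q1,q5}} {{q4},{q4,q5},{q4,q6},{q4,q7},{q4,q5,q7},{q4,q6,q7}}
  A2: {{q1},{q1,q5}} {{q2},{q6},{q7},{q2,q3},{q2,q5},{q2,q6},{q2,q7},{q3,q6},{q3,q7},{q4,q6},{q4,q7},{q5,q6},{q5,q7},{q6,q7},{q2,q3,q6},{q2,q5,q6},{q2,q5,q7},{q3,q5,q7},{q4,q5,q7},{q4,q6,q7}}
  A3: {{q3},{q5},{q1,q5},{q2,q3},{q2,q5},{q3,q5},{q3,q6},{q3,q7},{q4,q5},{q5,q6},{q5,q7},{q2,q3,q6},{q2,q5,q6},{q2,q5,q7},{q3,q5,q7},{q4,q5,q7}}
  A12: {{q1},{q1,q5}} {{q4,q6},{q4,q7},{q4,q5,q7},{q4,q6,q7}}
  A13: {{q1,q5}} {{q4,q5},{q4,q5,q7}}
  A23: {{q1,q5}} {{q2,q3},{q3,q6},{q2,q3,q6}} {{q2,q5},{q3,q7},{q5,q6},{q5,q7},{q2,q5,q6},{q2,q5,q7},{q3,q5,q7},{q4,q5,q7}}
  A123: {{q1,q5}} {{q4,q5,q7}}
C dims 5,7,2; δ0: rk 4, SNF 1^4; δ1: rk 2, SNF 1^2
degree 0: 5−4−0 = 1 → Ȟ^0 ≅ Z
degree 1: 7−2−4 = 1 → Ȟ^1 ≅ Z
degree 2: 2−0−2 = 0 → Ȟ^2 ≅ 0


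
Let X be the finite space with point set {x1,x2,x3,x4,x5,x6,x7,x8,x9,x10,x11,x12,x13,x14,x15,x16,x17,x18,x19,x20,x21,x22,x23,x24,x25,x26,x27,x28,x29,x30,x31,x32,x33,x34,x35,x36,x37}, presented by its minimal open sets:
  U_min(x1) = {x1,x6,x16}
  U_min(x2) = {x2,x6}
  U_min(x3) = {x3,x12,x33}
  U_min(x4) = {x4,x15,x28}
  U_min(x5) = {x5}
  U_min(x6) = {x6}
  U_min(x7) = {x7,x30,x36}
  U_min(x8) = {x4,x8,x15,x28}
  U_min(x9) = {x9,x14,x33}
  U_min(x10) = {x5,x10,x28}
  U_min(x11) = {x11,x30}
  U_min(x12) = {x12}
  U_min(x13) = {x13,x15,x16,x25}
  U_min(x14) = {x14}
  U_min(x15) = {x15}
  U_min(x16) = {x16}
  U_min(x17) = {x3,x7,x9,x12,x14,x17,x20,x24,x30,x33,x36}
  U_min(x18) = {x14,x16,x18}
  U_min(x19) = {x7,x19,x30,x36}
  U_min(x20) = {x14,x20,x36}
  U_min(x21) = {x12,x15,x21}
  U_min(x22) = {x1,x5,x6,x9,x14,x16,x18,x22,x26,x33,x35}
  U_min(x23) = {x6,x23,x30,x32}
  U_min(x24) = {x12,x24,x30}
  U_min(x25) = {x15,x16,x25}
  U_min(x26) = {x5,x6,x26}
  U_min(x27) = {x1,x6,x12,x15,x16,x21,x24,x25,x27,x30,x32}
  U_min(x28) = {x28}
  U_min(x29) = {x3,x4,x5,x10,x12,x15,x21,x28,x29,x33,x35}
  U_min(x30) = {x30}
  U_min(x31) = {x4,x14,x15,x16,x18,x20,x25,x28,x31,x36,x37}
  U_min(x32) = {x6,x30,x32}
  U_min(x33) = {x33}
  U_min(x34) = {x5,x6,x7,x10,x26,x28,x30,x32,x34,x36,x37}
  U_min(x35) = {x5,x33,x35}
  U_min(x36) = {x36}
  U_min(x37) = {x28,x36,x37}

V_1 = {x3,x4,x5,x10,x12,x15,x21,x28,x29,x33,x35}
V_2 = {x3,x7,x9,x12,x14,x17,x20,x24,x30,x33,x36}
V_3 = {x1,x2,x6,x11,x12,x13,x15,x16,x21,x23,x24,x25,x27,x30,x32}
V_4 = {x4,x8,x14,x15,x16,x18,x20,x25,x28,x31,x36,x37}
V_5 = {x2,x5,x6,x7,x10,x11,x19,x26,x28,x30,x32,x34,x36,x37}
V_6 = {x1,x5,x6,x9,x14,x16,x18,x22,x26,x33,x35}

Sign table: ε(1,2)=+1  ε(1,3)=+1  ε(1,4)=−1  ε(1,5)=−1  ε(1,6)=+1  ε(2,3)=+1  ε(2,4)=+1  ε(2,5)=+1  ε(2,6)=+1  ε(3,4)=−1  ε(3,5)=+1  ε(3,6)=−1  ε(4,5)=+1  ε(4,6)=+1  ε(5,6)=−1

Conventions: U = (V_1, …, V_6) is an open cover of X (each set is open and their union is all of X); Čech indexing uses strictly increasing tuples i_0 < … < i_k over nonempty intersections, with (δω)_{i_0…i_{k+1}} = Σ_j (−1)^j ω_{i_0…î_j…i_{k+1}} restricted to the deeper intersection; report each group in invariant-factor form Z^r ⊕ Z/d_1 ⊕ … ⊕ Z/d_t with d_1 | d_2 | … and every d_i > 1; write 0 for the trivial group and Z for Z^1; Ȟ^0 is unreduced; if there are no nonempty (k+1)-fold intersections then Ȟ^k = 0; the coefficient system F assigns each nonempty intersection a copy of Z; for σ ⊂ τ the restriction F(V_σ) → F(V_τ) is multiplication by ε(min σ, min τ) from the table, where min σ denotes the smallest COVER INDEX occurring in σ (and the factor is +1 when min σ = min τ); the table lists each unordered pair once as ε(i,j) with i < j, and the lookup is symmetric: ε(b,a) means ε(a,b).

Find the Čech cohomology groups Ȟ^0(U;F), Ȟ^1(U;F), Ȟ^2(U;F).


intersection data:
  V12={x3,x12,x33} V13={x12,x15,x21} V14={x4,x15,x28} V15={x5,x10,x28} V16={x5,x33,x35} V23={x12,x24,x30} V24={x14,x20,x36} V25={x7,x30,x36} V26={x9,x14,x33} V34={x15,x16,x25} V35={x2,x6,x11,x30,x32} V36={x1,x6,x16} V45={x28,x36,x37} V46={x14,x16,x18} V56={x5,x6,x26}
  V123={x12} V126={x33} V134={x15} V145={x28} V156={x5} V235={x30} V245={x36} V246={x14} V346={x16} V356={x6}
C dims 6,15,10; δ0: rk 6, SNF 1^5·2; δ1: rk 9, SNF 1^9
Ȟ^0 = (6 − 6) − 0 = 0, so Ȟ^0 ≅ 0
Ȟ^1 = (15 − 9) − 6 = 0 plus torsion [2], so Ȟ^1 ≅ Z/2
Ȟ^2 = (10 − 0) − 9 = 1, so Ȟ^2 ≅ Z

Ȟ^0 ≅ 0,  Ȟ^1 ≅ Z/2,  Ȟ^2 ≅ Z


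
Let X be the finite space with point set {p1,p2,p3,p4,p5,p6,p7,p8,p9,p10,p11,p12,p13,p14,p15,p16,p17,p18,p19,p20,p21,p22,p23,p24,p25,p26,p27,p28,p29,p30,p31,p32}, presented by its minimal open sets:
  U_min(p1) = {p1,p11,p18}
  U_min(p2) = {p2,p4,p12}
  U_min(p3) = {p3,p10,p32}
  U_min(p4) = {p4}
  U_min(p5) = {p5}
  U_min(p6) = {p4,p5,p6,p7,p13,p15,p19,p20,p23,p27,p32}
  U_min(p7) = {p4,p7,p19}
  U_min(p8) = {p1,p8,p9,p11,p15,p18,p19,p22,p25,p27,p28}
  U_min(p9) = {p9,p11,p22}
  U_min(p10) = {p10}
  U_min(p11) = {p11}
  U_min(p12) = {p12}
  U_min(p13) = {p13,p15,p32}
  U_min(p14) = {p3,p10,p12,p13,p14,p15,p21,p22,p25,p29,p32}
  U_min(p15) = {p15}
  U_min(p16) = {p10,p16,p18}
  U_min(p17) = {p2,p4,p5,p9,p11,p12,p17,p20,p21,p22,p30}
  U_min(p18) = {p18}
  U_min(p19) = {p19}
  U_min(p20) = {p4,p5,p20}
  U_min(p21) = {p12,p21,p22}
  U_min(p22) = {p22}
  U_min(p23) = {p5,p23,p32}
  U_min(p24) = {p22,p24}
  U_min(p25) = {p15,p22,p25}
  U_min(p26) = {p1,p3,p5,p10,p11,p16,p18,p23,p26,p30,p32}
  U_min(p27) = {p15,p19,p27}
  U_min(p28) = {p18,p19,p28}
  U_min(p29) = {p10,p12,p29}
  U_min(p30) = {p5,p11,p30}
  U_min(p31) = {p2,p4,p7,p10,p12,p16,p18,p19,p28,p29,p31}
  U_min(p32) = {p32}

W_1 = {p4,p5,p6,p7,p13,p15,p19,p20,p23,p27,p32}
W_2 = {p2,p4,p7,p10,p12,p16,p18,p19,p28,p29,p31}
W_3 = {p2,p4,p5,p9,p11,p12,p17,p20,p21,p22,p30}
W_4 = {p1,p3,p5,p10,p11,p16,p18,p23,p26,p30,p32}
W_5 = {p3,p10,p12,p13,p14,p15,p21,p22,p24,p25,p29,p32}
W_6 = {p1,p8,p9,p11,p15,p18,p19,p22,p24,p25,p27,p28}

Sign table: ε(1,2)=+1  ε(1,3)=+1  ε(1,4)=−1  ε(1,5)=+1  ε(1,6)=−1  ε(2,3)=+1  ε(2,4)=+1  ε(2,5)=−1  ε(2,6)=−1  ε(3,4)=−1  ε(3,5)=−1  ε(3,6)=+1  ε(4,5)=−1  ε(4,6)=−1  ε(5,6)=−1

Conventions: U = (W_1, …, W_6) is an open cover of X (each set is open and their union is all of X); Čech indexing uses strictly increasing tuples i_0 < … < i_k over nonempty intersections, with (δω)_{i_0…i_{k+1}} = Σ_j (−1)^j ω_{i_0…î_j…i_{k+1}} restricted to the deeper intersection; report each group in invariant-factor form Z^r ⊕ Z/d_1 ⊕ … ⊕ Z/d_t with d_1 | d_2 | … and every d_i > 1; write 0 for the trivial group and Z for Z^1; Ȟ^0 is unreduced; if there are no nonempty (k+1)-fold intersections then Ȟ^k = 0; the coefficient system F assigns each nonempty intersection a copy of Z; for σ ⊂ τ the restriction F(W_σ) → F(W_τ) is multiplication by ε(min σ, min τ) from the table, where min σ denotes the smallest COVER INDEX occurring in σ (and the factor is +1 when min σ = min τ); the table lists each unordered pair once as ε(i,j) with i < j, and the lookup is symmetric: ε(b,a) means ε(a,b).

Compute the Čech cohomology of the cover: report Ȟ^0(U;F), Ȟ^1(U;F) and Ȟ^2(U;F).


Ȟ^0(U;F) ≅ 0,  Ȟ^1(U;F) ≅ Z/2,  Ȟ^2(U;F) ≅ Z

intersection data:
  W12={p4,p7,p19} W13={p4,p5,p20} W14={p5,p23,p32} W15={p13,p15,p32} W16={p15,p19,p27} W23={p2,p4,p12} W24={p10,p16,p18} W25={p10,p12,p29} W26={p18,p19,p28} W34={p5,p11,p30} W35={p12,p21,p22} W36={p9,p11,p22} W45={p3,p10,p32} W46={p1,p11,p18} W56={p15,p22,p24,p25}
  W123={p4} W126={p19} W134={p5} W145={p32} W156={p15} W235={p12} W245={p10} W246={p18} W346={p11} W356={p22}
C dims 6,15,10; δ0: rk 6, SNF 1^5·2; δ1: rk 9, SNF 1^9
Ȟ^0 = (6 − 6) − 0 = 0, so Ȟ^0 ≅ 0
Ȟ^1 = (15 − 9) − 6 = 0 plus torsion [2], so Ȟ^1 ≅ Z/2
Ȟ^2 = (10 − 0) − 9 = 1, so Ȟ^2 ≅ Z


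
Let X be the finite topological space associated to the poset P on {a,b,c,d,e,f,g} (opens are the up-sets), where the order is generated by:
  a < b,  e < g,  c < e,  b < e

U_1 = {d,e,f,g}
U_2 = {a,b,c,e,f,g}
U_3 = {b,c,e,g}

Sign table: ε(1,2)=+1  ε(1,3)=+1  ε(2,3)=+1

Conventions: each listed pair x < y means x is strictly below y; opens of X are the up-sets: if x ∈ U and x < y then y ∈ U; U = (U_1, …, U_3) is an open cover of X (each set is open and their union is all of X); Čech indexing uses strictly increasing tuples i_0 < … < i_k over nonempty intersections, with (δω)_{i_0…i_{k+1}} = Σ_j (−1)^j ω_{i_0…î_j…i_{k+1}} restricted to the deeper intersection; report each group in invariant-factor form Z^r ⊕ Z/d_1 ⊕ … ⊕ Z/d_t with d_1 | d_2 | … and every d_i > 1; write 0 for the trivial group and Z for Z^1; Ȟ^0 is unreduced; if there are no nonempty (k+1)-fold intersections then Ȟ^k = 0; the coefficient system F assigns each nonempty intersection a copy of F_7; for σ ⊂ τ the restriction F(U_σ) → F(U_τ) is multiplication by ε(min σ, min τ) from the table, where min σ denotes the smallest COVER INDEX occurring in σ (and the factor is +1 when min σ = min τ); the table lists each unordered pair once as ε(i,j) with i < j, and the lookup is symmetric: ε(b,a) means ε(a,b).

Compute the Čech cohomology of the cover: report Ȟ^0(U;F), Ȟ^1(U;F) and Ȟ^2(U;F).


Ȟ^0(U;F) ≅ Z/7, Ȟ^1(U;F) ≅ 0, Ȟ^2(U;F) ≅ 0

nonempty intersections:
  U12={e,f,g} U13={e,g} U23={b,c,e,g}
  U123={e,g}
C dims 3,3,1; δ0: rk_F7 2; δ1: rk_F7 1
Ȟ^0: (3−2)−0=1 ⇒ Z/7
Ȟ^1: (3−1)−2=0 ⇒ 0
Ȟ^2: (1−0)−1=0 ⇒ 0


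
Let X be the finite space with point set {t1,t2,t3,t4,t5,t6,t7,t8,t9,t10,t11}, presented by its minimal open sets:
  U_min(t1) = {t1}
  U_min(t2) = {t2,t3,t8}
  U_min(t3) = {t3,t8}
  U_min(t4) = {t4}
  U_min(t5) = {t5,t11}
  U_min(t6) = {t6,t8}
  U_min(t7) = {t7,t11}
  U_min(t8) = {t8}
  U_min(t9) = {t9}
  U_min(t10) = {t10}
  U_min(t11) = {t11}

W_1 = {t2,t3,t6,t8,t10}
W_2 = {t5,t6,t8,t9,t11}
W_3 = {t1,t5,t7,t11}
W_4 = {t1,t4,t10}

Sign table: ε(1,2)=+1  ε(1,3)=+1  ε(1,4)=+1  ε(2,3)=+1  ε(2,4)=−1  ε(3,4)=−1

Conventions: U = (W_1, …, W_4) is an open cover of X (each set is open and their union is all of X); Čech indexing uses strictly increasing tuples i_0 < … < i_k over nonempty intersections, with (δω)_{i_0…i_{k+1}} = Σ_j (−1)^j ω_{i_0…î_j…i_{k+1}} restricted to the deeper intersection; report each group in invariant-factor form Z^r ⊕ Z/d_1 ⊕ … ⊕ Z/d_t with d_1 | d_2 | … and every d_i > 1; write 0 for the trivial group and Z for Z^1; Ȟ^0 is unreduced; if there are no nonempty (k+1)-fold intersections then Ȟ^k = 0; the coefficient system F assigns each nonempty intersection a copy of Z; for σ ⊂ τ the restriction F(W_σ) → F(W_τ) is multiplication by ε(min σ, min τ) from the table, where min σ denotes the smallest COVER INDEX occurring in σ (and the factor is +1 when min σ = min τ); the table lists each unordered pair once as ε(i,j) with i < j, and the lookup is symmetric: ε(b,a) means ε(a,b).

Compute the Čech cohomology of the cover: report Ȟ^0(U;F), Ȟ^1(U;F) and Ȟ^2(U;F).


Ȟ^0(U;F) ≅ 0, Ȟ^1(U;F) ≅ Z/2 and Ȟ^2(U;F) ≅ 0

nerve simplices:
  W12={t6,t8} W14={t10} W23={t5,t11} W34={t1}
C dims 4,4; δ0: rk 4, SNF 1^3·2
degree 0: 4−4−0 = 0 → Ȟ^0 ≅ 0
degree 1: 4−0−4 = 0 plus torsion [2] → Ȟ^1 ≅ Z/2
degree 2: 0−0−0 = 0 → Ȟ^2 ≅ 0


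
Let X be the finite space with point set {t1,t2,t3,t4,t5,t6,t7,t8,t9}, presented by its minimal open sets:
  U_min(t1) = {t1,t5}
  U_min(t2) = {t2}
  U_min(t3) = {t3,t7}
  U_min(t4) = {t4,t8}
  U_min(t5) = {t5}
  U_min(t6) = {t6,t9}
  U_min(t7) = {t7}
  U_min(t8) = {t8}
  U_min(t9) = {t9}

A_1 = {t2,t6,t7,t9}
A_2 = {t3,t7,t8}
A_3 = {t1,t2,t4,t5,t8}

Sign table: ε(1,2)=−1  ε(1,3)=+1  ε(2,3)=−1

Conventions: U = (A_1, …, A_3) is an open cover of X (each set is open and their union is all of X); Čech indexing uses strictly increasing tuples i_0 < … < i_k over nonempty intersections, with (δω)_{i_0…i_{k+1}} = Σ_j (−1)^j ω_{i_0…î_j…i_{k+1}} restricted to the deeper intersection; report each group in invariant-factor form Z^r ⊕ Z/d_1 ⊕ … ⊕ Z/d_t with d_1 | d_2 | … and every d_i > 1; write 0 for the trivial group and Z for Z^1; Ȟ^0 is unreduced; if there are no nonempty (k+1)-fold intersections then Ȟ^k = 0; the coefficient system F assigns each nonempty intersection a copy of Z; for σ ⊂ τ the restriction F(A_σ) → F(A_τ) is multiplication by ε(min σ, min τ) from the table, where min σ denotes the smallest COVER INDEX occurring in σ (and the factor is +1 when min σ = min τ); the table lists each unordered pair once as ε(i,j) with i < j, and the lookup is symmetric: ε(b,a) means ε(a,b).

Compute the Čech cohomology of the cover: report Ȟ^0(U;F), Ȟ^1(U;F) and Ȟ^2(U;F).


Ȟ^0 ≅ Z,  Ȟ^1 ≅ Z,  Ȟ^2 ≅ 0

nerve of the cover:
  A12={t7} A13={t2} A23={t8}
C dims 3,3; δ0: rk 2, SNF 1^2
Ȟ^0 = (3 − 2) − 0 = 1, so Ȟ^0 ≅ Z
Ȟ^1 = (3 − 0) − 2 = 1, so Ȟ^1 ≅ Z
Ȟ^2 = (0 − 0) − 0 = 0, so Ȟ^2 ≅ 0


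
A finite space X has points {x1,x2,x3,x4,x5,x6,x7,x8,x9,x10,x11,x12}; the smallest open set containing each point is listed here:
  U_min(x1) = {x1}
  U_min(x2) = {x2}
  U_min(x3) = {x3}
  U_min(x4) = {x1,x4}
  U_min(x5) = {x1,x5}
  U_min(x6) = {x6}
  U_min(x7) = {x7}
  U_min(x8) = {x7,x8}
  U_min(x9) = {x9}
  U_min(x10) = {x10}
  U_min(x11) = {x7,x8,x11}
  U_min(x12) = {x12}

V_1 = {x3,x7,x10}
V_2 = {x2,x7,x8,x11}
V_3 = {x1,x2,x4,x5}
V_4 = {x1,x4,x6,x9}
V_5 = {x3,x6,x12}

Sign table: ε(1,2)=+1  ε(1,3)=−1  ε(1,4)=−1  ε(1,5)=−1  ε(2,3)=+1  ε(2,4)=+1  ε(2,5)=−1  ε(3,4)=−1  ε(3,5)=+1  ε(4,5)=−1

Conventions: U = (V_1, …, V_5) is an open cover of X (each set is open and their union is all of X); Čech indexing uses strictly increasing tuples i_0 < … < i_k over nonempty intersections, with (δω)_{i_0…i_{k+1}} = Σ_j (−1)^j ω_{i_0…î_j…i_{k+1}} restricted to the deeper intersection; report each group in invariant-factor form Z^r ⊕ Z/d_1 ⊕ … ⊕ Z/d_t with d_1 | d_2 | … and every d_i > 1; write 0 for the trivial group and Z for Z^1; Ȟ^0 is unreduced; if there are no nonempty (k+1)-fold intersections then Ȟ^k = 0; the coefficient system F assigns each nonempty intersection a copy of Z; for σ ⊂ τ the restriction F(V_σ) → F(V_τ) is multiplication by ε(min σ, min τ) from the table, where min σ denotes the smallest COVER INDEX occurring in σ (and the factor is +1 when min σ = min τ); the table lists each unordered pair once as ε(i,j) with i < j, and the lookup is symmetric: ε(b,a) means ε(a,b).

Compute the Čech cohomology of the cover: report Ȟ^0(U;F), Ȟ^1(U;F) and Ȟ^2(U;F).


Ȟ^0 ≅ 0,  Ȟ^1 ≅ Z/2,  Ȟ^2 ≅ 0

nonempty intersections:
  V12={x7} V15={x3} V23={x2} V34={x1,x4} V45={x6}
C dims 5,5; δ0: rk 5, SNF 1^4·2
Ȟ^0: (5−5)−0=0 ⇒ 0
Ȟ^1: (5−0)−5=0 plus torsion [2] ⇒ Z/2
Ȟ^2: (0−0)−0=0 ⇒ 0


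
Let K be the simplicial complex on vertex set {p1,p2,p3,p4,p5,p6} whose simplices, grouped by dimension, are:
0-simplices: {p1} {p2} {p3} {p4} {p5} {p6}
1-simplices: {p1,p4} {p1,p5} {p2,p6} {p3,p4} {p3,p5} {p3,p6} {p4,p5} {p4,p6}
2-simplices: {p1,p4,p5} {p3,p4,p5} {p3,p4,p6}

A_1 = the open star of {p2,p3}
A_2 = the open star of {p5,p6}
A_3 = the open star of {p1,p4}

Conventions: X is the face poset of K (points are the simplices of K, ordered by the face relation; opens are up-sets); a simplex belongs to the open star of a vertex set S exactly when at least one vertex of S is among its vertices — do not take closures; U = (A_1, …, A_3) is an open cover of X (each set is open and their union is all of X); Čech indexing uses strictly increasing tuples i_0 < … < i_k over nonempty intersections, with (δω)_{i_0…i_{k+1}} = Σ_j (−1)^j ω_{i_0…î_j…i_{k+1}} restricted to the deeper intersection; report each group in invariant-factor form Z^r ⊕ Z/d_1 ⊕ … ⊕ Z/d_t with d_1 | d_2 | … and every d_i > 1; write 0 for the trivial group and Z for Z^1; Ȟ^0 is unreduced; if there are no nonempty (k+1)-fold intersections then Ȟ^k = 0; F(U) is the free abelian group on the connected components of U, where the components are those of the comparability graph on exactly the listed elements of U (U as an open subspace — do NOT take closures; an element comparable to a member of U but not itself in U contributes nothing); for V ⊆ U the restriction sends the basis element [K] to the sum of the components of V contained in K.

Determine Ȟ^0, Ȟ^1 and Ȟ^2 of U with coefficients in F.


Ȟ^0(U;F) ≅ Z; Ȟ^1(U;F) ≅ 0; Ȟ^2(U;F) ≅ 0

cover nerve:
  A1={{p2},{p3},{p2,p6},{p3,p4},{p3,p5},{p3,p6},{p3,p4,p5},{p3,p4,p6}} A2={{p5},{p6},{p1,p5},{p2,p6},{p3,p5},{p3,p6},{p4,p5},{p4,p6},{p1,p4,p5},{p3,p4,p5},{p3,p4,p6}} A3={{p1},{p4},{p1,p4},{p1,p5},{p3,p4},{p4,p5},{p4,p6},{p1,p4,p5},{p3,p4,p5},{p3,p4,p6}}
  A12={{p2,p6},{p3,p5},{p3,p6},{p3,p4,p5},{p3,p4,p6}} A13={{p3,p4},{p3,p4,p5},{p3,p4,p6}} A23={{p1,p5},{p4,p5},{p4,p6},{p1,p4,p5},{p3,p4,p5},{p3,p4,p6}}
  A123={{p3,p4,p5},{p3,p4,p6}}
components per intersection:
  A1: {{p2},{p2,p6}} {{p3},{p3,p4},{p3,p5},{p3,p6},{p3,p4,p5},{p3,p4,p6}}
  A2: {{p5},{p1,p5},{p3,p5},{p4,p5},{p1,p4,p5},{p3,p4,p5}} {{p6},{p2,p6},{p3,p6},{p4,p6},{p3,p4,p6}}
  A3: {{p1},{p4},{p1,p4},{p1,p5},{p3,p4},{p4,p5},{p4,p6},{p1,p4,p5},{p3,p4,p5},{p3,p4,p6}}
  A12: {{p2,p6}} {{p3,p5},{p3,p4,p5}} {{p3,p6},{p3,p4,p6}}
  A13: {{p3,p4},{p3,p4,p5},{p3,p4,p6}}
  A23: {{p1,p5},{p4,p5},{p1,p4,p5},{p3,p4,p5}} {{p4,p6},{p3,p4,p6}}
  A123: {{p3,p4,p5}} {{p3,p4,p6}}
C dims 5,6,2; δ0: rk 4, SNF 1^4; δ1: rk 2, SNF 1^2
Ȟ^0: (5−4)−0=1 ⇒ Z
Ȟ^1: (6−2)−4=0 ⇒ 0
Ȟ^2: (2−0)−2=0 ⇒ 0


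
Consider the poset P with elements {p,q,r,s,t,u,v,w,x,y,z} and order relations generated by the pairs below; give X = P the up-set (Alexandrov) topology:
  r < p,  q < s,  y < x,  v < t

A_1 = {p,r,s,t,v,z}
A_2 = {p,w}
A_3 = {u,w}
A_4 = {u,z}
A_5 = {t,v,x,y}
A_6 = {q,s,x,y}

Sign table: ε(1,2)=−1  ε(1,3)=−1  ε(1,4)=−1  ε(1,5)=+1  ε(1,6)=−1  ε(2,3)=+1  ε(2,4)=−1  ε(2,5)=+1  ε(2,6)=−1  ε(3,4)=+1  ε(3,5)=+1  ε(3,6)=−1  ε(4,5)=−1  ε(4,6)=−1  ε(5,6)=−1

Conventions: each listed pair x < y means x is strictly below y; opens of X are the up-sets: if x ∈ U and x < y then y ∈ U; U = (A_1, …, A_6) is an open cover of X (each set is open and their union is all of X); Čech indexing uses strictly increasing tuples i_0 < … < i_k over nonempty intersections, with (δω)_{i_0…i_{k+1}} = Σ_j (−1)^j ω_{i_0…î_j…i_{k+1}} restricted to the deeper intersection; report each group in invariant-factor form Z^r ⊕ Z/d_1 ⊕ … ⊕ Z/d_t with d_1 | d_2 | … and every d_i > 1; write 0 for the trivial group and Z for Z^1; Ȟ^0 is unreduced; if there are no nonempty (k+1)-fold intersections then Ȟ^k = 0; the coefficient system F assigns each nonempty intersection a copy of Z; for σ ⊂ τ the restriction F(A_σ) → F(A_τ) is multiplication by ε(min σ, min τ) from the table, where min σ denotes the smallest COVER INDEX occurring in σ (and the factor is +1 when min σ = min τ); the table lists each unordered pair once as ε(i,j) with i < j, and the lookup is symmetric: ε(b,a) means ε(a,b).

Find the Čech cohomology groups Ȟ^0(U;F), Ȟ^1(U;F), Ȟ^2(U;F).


nerve of the cover:
  A12={p} A14={z} A15={t,v} A16={s} A23={w} A34={u} A56={x,y}
C dims 6,7; δ0: rk 5, SNF 1^5
Ȟ^0 = (6 − 5) − 0 = 1, so Ȟ^0 ≅ Z
Ȟ^1 = (7 − 0) − 5 = 2, so Ȟ^1 ≅ Z^2
Ȟ^2 = (0 − 0) − 0 = 0, so Ȟ^2 ≅ 0

Ȟ^0(U;F) ≅ Z,  Ȟ^1(U;F) ≅ Z^2,  Ȟ^2(U;F) ≅ 0
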